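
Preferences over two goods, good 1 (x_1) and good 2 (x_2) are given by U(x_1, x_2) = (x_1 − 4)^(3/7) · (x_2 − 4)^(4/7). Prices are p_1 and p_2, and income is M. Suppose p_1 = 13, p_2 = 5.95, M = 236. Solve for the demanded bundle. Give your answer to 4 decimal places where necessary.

x_1* = 9.2813, x_2* = 19.3854

This is Cobb-Douglas in (x_1−4, x_2−4): tangency gives 3/7·p_2·(x_2−4) = 4/7·p_1·(x_1−4).
After buying the subsistence bundle (4, 4), a share 3/7 of the remaining income goes to x_1: x_1* = 4 + 3/7·(M − 4p_1 − 4p_2)/p_1.
Discretionary income = 236 − 4·13 − 4·5.95 = 160.2; x_1* = 4 + 3/7·160.2/13 = 9.2813; x_2* = 4 + 4/7·160.2/5.95 = 19.3854.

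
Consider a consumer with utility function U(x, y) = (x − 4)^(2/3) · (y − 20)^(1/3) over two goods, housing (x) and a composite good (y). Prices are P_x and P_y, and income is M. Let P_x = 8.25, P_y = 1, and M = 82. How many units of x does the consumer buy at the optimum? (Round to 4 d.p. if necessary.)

x* = 6.3434

After buying the subsistence bundle (4, 20), a share 2/3 of the remaining income goes to x: x* = 4 + 2/3·(M − 4P_x − 20P_y)/P_x.
Discretionary income = 82 − 4·8.25 − 20·1 = 29; x* = 4 + 2/3·29/8.25 = 6.3434.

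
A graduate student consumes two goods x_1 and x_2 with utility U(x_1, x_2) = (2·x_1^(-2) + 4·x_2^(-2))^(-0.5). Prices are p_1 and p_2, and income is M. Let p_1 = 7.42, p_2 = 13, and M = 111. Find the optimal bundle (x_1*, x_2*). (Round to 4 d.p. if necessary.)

x_1* = 5.2841, x_2* = 5.5225

From the CES first-order condition, (1/2)·(x_2/x_1)^(3) = p_1/p_2.
Solve for the ratio: x_2/x_1 = [2·p_1/p_2]^(1/3).
Substitute x_2 = (x_2/x_1)·x_1 into the budget: x_1* = M/(p_1 + p_2·(x_2/x_1)).
Numerically x_2/x_1 = 1.045114, so x_1* = 111/(7.42 + 13·1.045114) = 5.2841 and x_2* = 1.045114·5.2841 = 5.5225.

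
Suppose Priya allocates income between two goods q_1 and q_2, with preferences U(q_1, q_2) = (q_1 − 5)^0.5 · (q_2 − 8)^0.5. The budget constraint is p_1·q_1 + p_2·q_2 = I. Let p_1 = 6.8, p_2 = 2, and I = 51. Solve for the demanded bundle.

q_1* = 5.0735, q_2* = 8.25

This is Cobb-Douglas in (q_1−5, q_2−8): tangency gives 0.5·p_2·(q_2−8) = 0.5·p_1·(q_1−5).
After buying the subsistence bundle (5, 8), a share 0.5 of the remaining income goes to q_1: q_1* = 5 + 0.5·(I − 5p_1 − 8p_2)/p_1.
Discretionary income = 51 − 5·6.8 − 8·2 = 1; q_1* = 5 + 0.5·1/6.8 = 5.0735; q_2* = 8 + 0.5·1/2 = 8.25.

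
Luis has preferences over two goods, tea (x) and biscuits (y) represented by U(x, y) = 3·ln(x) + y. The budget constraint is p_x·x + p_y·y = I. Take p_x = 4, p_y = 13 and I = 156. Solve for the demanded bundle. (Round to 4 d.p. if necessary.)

x* = 9.75, y* = 9

Set MRS = p_x/p_y: (3/x)/1 = p_x/p_y.
So x*(p_x,p_y) = 3·p_y/p_x, independent of income; and y* = (I − 3·p_y)/p_y.
At the given prices: x* = 3·13/4 = 9.75, and y* = 9.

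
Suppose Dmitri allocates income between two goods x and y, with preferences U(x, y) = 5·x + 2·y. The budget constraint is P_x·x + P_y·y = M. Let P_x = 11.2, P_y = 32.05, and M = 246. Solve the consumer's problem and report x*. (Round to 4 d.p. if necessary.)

x* = 21.9643

Perfect substitutes: compare marginal utility per dollar. 5/P_x vs 2/P_y → 0.4464 vs 0.0624.
x gives more utility per dollar, so spend all income on x: x* = M/P_x, y* = 0.
Numerically: x* = 21.9643, y* = 0.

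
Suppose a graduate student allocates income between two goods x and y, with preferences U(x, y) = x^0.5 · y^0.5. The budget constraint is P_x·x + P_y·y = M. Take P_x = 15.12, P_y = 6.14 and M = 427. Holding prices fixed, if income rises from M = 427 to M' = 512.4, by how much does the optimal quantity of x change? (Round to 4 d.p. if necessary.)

The MRS is y/x. Set MRS = P_x/P_y.
So 0.5·P_y·y = 0.5·P_x·x; combined with the budget, a share 0.5 of income goes to x.
Demand: x*(P_x,P_y,M) = 0.5·M/P_x and y* = 0.5·M/P_y.
At P_x=15.12, P_y=6.14, M=427: x* = 0.5·427/15.12 = 14.1204.
At M' = 512.4: x* = 16.9444. Change: 16.9444 − 14.1204 = 2.8241.

Δx* = 2.8241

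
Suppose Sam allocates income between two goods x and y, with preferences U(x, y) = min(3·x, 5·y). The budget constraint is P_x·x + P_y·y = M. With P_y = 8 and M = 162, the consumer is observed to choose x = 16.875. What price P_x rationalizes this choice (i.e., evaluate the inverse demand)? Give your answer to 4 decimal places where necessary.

With perfect complements, no substitution: consume in ratio x:y = 5:3.
Budget: P_x·x + P_y·(3/5)·x = M, so (5·P_x + 3·P_y)·x = 5·M.
Demand: x*(P_x,P_y,M) = 5·M/(5·P_x + 3·P_y), y* = 3·M/(5·P_x + 3·P_y).
Set x* = 16.875 in the demand function and solve for P_x: P_x = 4.8.

P_x = 4.8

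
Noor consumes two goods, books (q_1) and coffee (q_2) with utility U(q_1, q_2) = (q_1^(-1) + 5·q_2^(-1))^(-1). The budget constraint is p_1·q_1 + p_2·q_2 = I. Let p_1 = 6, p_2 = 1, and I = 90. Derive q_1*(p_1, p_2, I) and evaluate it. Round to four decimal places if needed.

q_1* = 7.8416

MU_q_1 ∝ q_1^(-2), MU_q_2 ∝ 5·q_2^(-2), so MRS = (1/5)·(q_2/q_1)^(2) = p_1/p_2.
Hence q_2/q_1 = (5·p_1/p_2)^(1/(2)), i.e. raised to the 0.5 power.
Substitute q_2 = (q_2/q_1)·q_1 into the budget: q_1* = I/(p_1 + p_2·(q_2/q_1)).
Numerically q_2/q_1 = 5.477226, so q_1* = 90/(6 + 1·5.477226) = 7.8416.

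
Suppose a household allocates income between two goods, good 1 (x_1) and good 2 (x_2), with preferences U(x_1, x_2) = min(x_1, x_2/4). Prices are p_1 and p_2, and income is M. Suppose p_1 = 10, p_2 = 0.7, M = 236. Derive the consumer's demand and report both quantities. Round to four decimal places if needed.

x_1* = 18.4375, x_2* = 73.75

With perfect complements, no substitution: consume in ratio x_1:x_2 = 1:4.
Budget: p_1·x_1 + p_2·4·x_1 = M, so (p_1 + 4·p_2)·x_1 = M.
Demand: x_1*(p_1,p_2,M) = M/(p_1 + 4·p_2), x_2* = 4·M/(p_1 + 4·p_2).
Here 10 + 4·0.7 = 12.8, giving x_1* = 18.4375 and x_2* = 73.75.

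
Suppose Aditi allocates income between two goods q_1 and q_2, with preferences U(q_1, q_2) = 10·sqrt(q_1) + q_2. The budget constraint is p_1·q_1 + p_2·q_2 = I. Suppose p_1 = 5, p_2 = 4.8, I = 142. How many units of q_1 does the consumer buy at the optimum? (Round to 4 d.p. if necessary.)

q_1* = 23.04

Set MRS = p_1/p_2: 5·q_1^(−1/2) = p_1/p_2.
Thus q_1* = (5·p_2/p_1)² — independent of I — with the rest of income spent on q_2.
Plugging in: q_1* = (5·4.8/5)² = 23.04.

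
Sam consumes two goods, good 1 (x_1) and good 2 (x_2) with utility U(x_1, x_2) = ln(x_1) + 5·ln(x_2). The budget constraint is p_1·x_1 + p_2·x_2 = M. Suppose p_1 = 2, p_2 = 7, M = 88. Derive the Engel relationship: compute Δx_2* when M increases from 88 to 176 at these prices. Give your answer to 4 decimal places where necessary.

At p_1=2, p_2=7, M=88: x_2* = 5/6·88/7 = 10.4762.
At M' = 176: x_2* = 20.9524. Change: 20.9524 − 10.4762 = 10.4762.

Δx_2* = 10.4762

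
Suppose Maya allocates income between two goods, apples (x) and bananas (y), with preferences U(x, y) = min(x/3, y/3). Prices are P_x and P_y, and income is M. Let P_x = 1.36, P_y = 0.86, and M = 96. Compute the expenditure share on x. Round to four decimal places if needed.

share on x = 0.6126

Here 3·1.36 + 3·0.86 = 6.66, giving x* = 43.2432 and y* = 43.2432.
Expenditure on x: 1.36·43.2432 = 58.8108; share = 0.6126.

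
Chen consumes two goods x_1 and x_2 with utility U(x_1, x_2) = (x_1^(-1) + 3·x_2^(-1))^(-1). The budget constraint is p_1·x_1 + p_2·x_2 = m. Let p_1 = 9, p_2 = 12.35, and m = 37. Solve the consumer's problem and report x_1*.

x_1* = 1.3573

From the CES first-order condition, (1/3)·(x_2/x_1)^(2) = p_1/p_2.
Solve for the ratio: x_2/x_1 = [3·p_1/p_2]^(0.5).
With the ratio pinned down, the budget gives x_1* = m/(p_1 + p_2·(x_2/x_1)) and x_2* = (x_2/x_1)·x_1*.
Numerically x_2/x_1 = 1.478592, so x_1* = 37/(9 + 12.35·1.478592) = 1.3573.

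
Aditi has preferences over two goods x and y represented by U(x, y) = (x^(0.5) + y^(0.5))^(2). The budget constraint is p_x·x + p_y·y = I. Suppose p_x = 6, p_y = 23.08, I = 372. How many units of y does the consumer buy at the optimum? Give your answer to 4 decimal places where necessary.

MRS = MU_x/MU_y = (y/x)^(0.5). Set equal to p_x/p_y.
Hence y/x = (p_x/p_y)^(1/(0.5)), i.e. raised to the 2 power.
Substitute y = (y/x)·x into the budget: x* = I/(p_x + p_y·(y/x)).
Numerically y/x = 0.067582, so x* = 372/(6 + 23.08·0.067582) = 49.2077 and y* = 0.067582·49.2077 = 3.3256.

y* = 3.3256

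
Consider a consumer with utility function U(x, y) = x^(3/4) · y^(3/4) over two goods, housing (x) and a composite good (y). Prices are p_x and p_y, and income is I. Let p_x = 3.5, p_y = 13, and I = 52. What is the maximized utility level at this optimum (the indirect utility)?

Demand: x*(p_x,p_y,I) = 0.5·I/p_x and y* = 0.5·I/p_y.
At p_x=3.5, p_y=13, I=52: x* = 0.5·52/3.5 = 7.4286, y* = 2.
Utility at the optimum: U(7.4286, 2) = 7.5675.

V = 7.5675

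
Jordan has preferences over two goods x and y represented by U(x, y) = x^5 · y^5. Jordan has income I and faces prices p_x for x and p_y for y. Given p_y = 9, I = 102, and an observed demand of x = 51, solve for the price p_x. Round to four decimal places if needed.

p_x = 1

Tangency: MRS = y/x = p_x/p_y.
Rearranging, p_y·y = p_x·x. Substituting into the budget gives p_x·x·(1 + 1) = I.
Demand: x*(p_x,p_y,I) = 0.5·I/p_x and y* = 0.5·I/p_y.
Set x* = 51 in the demand function and solve for p_x: p_x = 1.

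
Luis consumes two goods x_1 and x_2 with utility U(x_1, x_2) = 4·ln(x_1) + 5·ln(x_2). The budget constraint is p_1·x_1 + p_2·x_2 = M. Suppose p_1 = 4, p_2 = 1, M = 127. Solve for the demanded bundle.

x_1* = 14.1111, x_2* = 70.5556

The MRS is (4/5)·x_2/x_1. Set MRS = p_1/p_2.
Rearranging, p_2·x_2 = (5/4)·p_1·x_1. Substituting into the budget gives p_1·x_1·(1 + (5/4)) = M.
Demand: x_1*(p_1,p_2,M) = 4/9·M/p_1 and x_2* = 5/9·M/p_2.
At p_1=4, p_2=1, M=127: x_1* = 4/9·127/4 = 14.1111, x_2* = 70.5556.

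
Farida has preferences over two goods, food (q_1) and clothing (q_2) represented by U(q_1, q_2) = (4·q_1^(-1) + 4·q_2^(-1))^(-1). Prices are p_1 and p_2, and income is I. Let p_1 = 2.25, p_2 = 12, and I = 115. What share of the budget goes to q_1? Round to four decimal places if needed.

share on q_1 = 0.3022

MRS = MU_q_1/MU_q_2 = (q_2/q_1)^(2). Set equal to p_1/p_2.
Solve for the ratio: q_2/q_1 = [p_1/p_2]^(0.5).
With the ratio pinned down, the budget gives q_1* = I/(p_1 + p_2·(q_2/q_1)) and q_2* = (q_2/q_1)·q_1*.
Numerically q_2/q_1 = 0.433013, so q_1* = 115/(2.25 + 12·0.433013) = 15.4442 and q_2* = 0.433013·15.4442 = 6.6875.
Expenditure on q_1: 2.25·15.4442 = 34.7495; share = 0.3022.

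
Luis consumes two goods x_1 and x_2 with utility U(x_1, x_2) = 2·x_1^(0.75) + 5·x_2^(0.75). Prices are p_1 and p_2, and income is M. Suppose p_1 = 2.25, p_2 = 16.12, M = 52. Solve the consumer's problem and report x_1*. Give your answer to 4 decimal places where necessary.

MU_x_1 ∝ 2·x_1^(-0.25), MU_x_2 ∝ 5·x_2^(-0.25), so MRS = (2/5)·(x_2/x_1)^(0.25) = p_1/p_2.
Solve for the ratio: x_2/x_1 = [(5/2)·p_1/p_2]^(4).
Substitute x_2 = (x_2/x_1)·x_1 into the budget: x_1* = M/(p_1 + p_2·(x_2/x_1)).
Numerically x_2/x_1 = 0.014826, so x_1* = 52/(2.25 + 16.12·0.014826) = 20.8919.

x_1* = 20.8919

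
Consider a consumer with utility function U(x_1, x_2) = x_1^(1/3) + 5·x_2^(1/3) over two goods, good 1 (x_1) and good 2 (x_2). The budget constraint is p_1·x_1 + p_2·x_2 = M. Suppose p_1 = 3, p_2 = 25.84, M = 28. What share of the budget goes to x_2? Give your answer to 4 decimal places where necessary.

share on x_2 = 0.7921

With the ratio pinned down, the budget gives x_1* = M/(p_1 + p_2·(x_2/x_1)) and x_2* = (x_2/x_1)·x_1*.
Numerically x_2/x_1 = 0.442281, so x_1* = 28/(3 + 25.84·0.442281) = 1.9406 and x_2* = 0.442281·1.9406 = 0.8583.
Expenditure on x_2: 25.84·0.8583 = 22.1782; share = 0.7921.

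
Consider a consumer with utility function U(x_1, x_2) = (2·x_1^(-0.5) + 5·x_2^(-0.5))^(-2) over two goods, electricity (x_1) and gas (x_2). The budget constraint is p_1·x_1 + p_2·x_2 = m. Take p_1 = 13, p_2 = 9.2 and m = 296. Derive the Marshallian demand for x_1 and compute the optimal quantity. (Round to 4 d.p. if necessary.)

x_1* = 8.6198

MRS = MU_x_1/MU_x_2 = (2/5)·(x_2/x_1)^(1.5). Set equal to p_1/p_2.
Hence x_2/x_1 = ((5/2)·p_1/p_2)^(1/(1.5)), i.e. raised to the 2/3 power.
With the ratio pinned down, the budget gives x_1* = m/(p_1 + p_2·(x_2/x_1)) and x_2* = (x_2/x_1)·x_1*.
Numerically x_2/x_1 = 2.319514, so x_1* = 296/(13 + 9.2·2.319514) = 8.6198.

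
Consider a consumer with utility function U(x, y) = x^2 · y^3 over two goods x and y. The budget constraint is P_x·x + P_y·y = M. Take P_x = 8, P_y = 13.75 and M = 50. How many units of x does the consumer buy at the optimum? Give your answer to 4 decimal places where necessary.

x* = 2.5

MU_x/MU_y = (2·y)/(3·x); tangency sets this equal to P_x/P_y.
So 2·P_y·y = 3·P_x·x; combined with the budget, a share 0.4 of income goes to x.
Demand: x*(P_x,P_y,M) = 0.4·M/P_x and y* = 0.6·M/P_y.
At P_x=8, P_y=13.75, M=50: x* = 0.4·50/8 = 2.5.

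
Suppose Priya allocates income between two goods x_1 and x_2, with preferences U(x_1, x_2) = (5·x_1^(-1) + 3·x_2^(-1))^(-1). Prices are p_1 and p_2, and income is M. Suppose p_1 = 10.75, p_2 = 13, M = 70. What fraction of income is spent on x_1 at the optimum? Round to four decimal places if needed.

share on x_1 = 0.54

From the CES first-order condition, (5/3)·(x_2/x_1)^(2) = p_1/p_2.
Solve for the ratio: x_2/x_1 = [(3/5)·p_1/p_2]^(0.5).
Substitute x_2 = (x_2/x_1)·x_1 into the budget: x_1* = M/(p_1 + p_2·(x_2/x_1)).
Numerically x_2/x_1 = 0.704382, so x_1* = 70/(10.75 + 13·0.704382) = 3.5164 and x_2* = 0.704382·3.5164 = 2.4769.
Expenditure on x_1: 10.75·3.5164 = 37.8008; share = 0.54.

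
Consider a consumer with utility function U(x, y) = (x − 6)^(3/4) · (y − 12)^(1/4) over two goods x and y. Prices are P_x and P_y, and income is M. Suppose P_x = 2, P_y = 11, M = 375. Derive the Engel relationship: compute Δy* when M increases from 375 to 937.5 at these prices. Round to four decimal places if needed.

Δy* = 12.7841

Substituting into the budget: x* = 6 + 0.75·(M − 6·P_x − 12·P_y)/P_x, and y* = 12 + 0.25·(…)/P_y.
Discretionary income = 375 − 6·2 − 12·11 = 231; y* = 12 + 0.25·231/11 = 17.25.
At M' = 937.5: y* = 30.0341. Change: 30.0341 − 17.25 = 12.7841.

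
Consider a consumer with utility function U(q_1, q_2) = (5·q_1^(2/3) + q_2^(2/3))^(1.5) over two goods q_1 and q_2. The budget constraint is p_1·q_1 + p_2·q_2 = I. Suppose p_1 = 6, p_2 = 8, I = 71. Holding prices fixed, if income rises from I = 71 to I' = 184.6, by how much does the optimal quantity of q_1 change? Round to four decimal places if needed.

From the CES first-order condition, 5·(q_2/q_1)^(1/3) = p_1/p_2.
Hence q_2/q_1 = ((1/5)·p_1/p_2)^(1/(1/3)), i.e. raised to the 3 power.
Substitute q_2 = (q_2/q_1)·q_1 into the budget: q_1* = I/(p_1 + p_2·(q_2/q_1)).
Numerically q_2/q_1 = 0.003375, so q_1* = 71/(6 + 8·0.003375) = 11.7803.
At I' = 184.6: q_1* = 30.6288. Change: 30.6288 − 11.7803 = 18.8485.

Δq_1* = 18.8485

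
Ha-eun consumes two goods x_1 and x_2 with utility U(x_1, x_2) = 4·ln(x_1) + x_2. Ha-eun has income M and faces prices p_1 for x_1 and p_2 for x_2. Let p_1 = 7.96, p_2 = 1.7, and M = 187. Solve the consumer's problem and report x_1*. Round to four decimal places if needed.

Set MRS = p_1/p_2: (4/x_1)/1 = p_1/p_2.
So x_1*(p_1,p_2) = 4·p_2/p_1, independent of income; and x_2* = (M − 4·p_2)/p_2.
At the given prices: x_1* = 4·1.7/7.96 = 0.8543.

x_1* = 0.8543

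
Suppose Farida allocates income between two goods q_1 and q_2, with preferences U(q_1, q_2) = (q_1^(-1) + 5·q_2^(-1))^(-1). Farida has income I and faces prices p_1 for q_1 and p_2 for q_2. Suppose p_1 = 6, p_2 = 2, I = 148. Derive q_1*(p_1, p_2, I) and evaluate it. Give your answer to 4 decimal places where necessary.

q_1* = 10.7668

MRS = MU_q_1/MU_q_2 = (1/5)·(q_2/q_1)^(2). Set equal to p_1/p_2.
Hence q_2/q_1 = (5·p_1/p_2)^(1/(2)), i.e. raised to the 0.5 power.
Substitute q_2 = (q_2/q_1)·q_1 into the budget: q_1* = I/(p_1 + p_2·(q_2/q_1)).
Numerically q_2/q_1 = 3.872983, so q_1* = 148/(6 + 2·3.872983) = 10.7668.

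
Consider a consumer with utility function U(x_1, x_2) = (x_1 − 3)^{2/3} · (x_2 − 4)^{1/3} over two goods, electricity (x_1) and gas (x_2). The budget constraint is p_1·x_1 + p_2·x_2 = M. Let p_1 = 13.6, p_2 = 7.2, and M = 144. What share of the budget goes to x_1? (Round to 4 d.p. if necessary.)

share on x_1 = 0.6278

Discretionary income = 144 − 3·13.6 − 4·7.2 = 74.4; x_1* = 3 + 2/3·74.4/13.6 = 6.6471; x_2* = 4 + 1/3·74.4/7.2 = 7.4444.
Expenditure on x_1: 13.6·6.6471 = 90.4; share = 0.6278.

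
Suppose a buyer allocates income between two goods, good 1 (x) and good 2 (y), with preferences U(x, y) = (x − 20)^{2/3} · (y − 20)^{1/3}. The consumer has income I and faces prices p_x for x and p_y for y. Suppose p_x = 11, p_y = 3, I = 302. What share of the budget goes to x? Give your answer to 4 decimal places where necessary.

Let x' = x−20, y' = y−20. MRS = 2·y'/x' = p_x/p_y.
Substituting into the budget: x* = 20 + 2/3·(I − 20·p_x − 20·p_y)/p_x, and y* = 20 + 1/3·(…)/p_y.
Discretionary income = 302 − 20·11 − 20·3 = 22; x* = 20 + 2/3·22/11 = 21.3333; y* = 20 + 1/3·22/3 = 22.4444.
Expenditure on x: 11·21.3333 = 234.6667; share = 0.777.

share on x = 0.777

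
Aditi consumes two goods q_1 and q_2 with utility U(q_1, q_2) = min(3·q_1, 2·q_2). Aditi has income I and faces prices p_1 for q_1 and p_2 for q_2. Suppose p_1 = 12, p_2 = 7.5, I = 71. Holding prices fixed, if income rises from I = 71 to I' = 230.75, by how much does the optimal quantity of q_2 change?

Δq_2* = 10.3065

Demand: q_1*(p_1,p_2,I) = 2·I/(2·p_1 + 3·p_2), q_2* = 3·I/(2·p_1 + 3·p_2).
Here 2·12 + 3·7.5 = 46.5, giving q_2* = 4.5806.
At I' = 230.75: q_2* = 14.8871. Change: 14.8871 − 4.5806 = 10.3065.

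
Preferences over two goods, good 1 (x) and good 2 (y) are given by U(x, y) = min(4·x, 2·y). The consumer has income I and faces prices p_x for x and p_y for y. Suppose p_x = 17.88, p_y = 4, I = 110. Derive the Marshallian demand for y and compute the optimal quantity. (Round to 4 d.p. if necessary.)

With perfect complements, no substitution: consume in ratio x:y = 2:4.
Budget: p_x·x + p_y·2·x = I, so (2·p_x + 4·p_y)·x = 2·I.
Demand: x*(p_x,p_y,I) = 2·I/(2·p_x + 4·p_y), y* = 4·I/(2·p_x + 4·p_y).
Here 2·17.88 + 4·4 = 51.76, giving y* = 8.5008.

y* = 8.5008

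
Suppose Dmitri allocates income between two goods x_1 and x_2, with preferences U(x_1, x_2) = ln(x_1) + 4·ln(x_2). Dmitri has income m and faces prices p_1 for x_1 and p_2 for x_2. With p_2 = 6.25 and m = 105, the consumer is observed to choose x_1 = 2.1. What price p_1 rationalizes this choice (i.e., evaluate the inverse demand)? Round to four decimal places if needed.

p_1 = 10

Tangency: MRS = (1/4)·x_2/x_1 = p_1/p_2.
So p_2·x_2 = 4·p_1·x_1; combined with the budget, a share 0.2 of income goes to x_1.
Demand: x_1*(p_1,p_2,m) = 0.2·m/p_1 and x_2* = 0.8·m/p_2.
Set x_1* = 2.1 in the demand function and solve for p_1: p_1 = 10.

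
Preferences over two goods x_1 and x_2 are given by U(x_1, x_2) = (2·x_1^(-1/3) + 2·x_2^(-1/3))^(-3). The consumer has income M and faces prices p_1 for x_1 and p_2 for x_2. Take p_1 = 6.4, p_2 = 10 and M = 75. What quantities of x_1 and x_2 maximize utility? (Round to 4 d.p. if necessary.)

x_1* = 5.5328, x_2* = 3.959

MU_x_1 ∝ 2·x_1^(-4/3), MU_x_2 ∝ 2·x_2^(-4/3), so MRS = (x_2/x_1)^(4/3) = p_1/p_2.
Hence x_2/x_1 = (p_1/p_2)^(1/(4/3)), i.e. raised to the 0.75 power.
With the ratio pinned down, the budget gives x_1* = M/(p_1 + p_2·(x_2/x_1)) and x_2* = (x_2/x_1)·x_1*.
Numerically x_2/x_1 = 0.715542, so x_1* = 75/(6.4 + 10·0.715542) = 5.5328 and x_2* = 0.715542·5.5328 = 3.959.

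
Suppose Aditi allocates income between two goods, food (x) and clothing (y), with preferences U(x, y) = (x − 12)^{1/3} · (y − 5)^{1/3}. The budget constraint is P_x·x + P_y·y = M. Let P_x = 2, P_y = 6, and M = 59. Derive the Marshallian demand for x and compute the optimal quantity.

Substituting into the budget: x* = 12 + 0.5·(M − 12·P_x − 5·P_y)/P_x, and y* = 5 + 0.5·(…)/P_y.
Discretionary income = 59 − 12·2 − 5·6 = 5; x* = 12 + 0.5·5/2 = 13.25.

x* = 13.25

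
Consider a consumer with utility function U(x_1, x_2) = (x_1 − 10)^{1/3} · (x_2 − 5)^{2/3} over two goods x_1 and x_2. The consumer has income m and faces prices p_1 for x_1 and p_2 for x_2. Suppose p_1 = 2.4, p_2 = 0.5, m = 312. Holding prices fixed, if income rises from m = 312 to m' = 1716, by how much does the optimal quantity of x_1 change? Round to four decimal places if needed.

This is Cobb-Douglas in (x_1−10, x_2−5): tangency gives 1/3·p_2·(x_2−5) = 2/3·p_1·(x_1−10).
After buying the subsistence bundle (10, 5), a share 1/3 of the remaining income goes to x_1: x_1* = 10 + 1/3·(m − 10p_1 − 5p_2)/p_1.
Discretionary income = 312 − 10·2.4 − 5·0.5 = 285.5; x_1* = 10 + 1/3·285.5/2.4 = 49.6528.
At m' = 1716: x_1* = 244.6528. Change: 244.6528 − 49.6528 = 195.

Δx_1* = 195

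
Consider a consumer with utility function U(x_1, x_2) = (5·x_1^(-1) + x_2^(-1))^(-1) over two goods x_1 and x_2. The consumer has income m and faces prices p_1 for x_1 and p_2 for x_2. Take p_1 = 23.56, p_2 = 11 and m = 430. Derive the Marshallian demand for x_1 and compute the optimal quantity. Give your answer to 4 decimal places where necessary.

Numerically x_2/x_1 = 0.654495, so x_1* = 430/(23.56 + 11·0.654495) = 13.9794.

x_1* = 13.9794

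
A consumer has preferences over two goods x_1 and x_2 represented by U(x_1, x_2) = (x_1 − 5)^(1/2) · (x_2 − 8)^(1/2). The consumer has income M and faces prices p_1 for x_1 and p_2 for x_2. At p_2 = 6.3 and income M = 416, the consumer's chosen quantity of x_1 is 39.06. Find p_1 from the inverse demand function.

p_1 = 5

MRS = (x_2−8)/(x_1−5). Tangency with p_1/p_2 gives x_2−8 = (p_1/p_2)·(x_1−5).
After buying the subsistence bundle (5, 8), a share 0.5 of the remaining income goes to x_1: x_1* = 5 + 0.5·(M − 5p_1 − 8p_2)/p_1.
Set x_1* = 39.06 in the demand function and solve for p_1: p_1 = 5.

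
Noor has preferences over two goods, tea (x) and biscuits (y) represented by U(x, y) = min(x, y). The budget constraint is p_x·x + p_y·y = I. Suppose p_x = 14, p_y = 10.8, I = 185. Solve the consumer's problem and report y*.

y* = 7.4597

With perfect complements, no substitution: consume in ratio x:y = 1:1.
Budget: p_x·x + p_y·x = I, so (p_x + p_y)·x = I.
Demand: x*(p_x,p_y,I) = I/(p_x + p_y), y* = I/(p_x + p_y).
Here 14 + 10.8 = 24.8, giving y* = 7.4597.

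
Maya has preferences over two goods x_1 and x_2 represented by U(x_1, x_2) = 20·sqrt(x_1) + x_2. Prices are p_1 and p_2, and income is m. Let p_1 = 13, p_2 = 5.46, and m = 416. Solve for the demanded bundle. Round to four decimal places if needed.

x_1* = 17.64, x_2* = 34.1905

Solve: √x_1 = 10·p_2/p_1, so x_1*(p_1,p_2) = (10·p_2/p_1)², and x_2* = (m − p_1·x_1*)/p_2.
Plugging in: x_1* = (10·5.46/13)² = 17.64, x_2* = 34.1905.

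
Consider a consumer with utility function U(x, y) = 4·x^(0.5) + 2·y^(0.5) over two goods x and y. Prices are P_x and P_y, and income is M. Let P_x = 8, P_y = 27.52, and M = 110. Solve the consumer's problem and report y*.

Substitute y = (y/x)·x into the budget: x* = M/(P_x + P_y·(y/x)).
Numerically y/x = 0.021126, so x* = 110/(8 + 27.52·0.021126) = 12.8184 and y* = 0.021126·12.8184 = 0.2708.

y* = 0.2708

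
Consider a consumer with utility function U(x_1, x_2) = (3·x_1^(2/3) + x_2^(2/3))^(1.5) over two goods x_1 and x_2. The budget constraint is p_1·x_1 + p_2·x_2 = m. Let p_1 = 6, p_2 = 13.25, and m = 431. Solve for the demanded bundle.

From the CES first-order condition, 3·(x_2/x_1)^(1/3) = p_1/p_2.
Solve for the ratio: x_2/x_1 = [(1/3)·p_1/p_2]^(3).
Substitute x_2 = (x_2/x_1)·x_1 into the budget: x_1* = m/(p_1 + p_2·(x_2/x_1)).
Numerically x_2/x_1 = 0.003439, so x_1* = 431/(6 + 13.25·0.003439) = 71.2919 and x_2* = 0.003439·71.2919 = 0.2452.

x_1* = 71.2919, x_2* = 0.2452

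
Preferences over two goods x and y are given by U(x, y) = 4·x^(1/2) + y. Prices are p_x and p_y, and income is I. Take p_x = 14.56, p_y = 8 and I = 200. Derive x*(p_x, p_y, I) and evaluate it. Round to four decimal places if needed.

Plugging in: x* = (2·8/14.56)² = 1.2076.

x* = 1.2076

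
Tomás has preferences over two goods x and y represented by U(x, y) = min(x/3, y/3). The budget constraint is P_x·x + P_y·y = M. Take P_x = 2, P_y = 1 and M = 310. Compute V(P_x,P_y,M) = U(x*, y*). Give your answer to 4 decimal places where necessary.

V = 34.4444

With perfect complements, no substitution: consume in ratio x:y = 3:3.
Budget: P_x·x + P_y·x = M, so (3·P_x + 3·P_y)·x = 3·M.
Demand: x*(P_x,P_y,M) = 3·M/(3·P_x + 3·P_y), y* = 3·M/(3·P_x + 3·P_y).
Here 3·2 + 3·1 = 9, giving x* = 103.3333 and y* = 103.3333.
Utility at the optimum: U(103.3333, 103.3333) = 34.4444.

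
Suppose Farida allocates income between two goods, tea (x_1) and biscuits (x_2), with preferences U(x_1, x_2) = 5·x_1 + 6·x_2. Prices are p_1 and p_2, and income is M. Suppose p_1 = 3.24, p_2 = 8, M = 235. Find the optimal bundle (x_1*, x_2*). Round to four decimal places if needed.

x_1* = 72.5309, x_2* = 0

Perfect substitutes: compare marginal utility per dollar. 5/p_1 vs 6/p_2 → 1.5432 vs 0.75.
x_1 gives more utility per dollar, so spend all income on x_1: x_1* = M/p_1, x_2* = 0.
Numerically: x_1* = 72.5309, x_2* = 0.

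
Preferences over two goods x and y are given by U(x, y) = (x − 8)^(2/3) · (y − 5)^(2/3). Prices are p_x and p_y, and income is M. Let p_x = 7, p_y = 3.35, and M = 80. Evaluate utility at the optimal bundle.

V = 0.6797

MRS = (y−5)/(x−8). Tangency with p_x/p_y gives y−5 = (p_x/p_y)·(x−8).
After buying the subsistence bundle (8, 5), a share 0.5 of the remaining income goes to x: x* = 8 + 0.5·(M − 8p_x − 5p_y)/p_x.
Discretionary income = 80 − 8·7 − 5·3.35 = 7.25; x* = 8 + 0.5·7.25/7 = 8.5179; y* = 5 + 0.5·7.25/3.35 = 6.0821.
Utility at the optimum: U(8.5179, 6.0821) = 0.6797.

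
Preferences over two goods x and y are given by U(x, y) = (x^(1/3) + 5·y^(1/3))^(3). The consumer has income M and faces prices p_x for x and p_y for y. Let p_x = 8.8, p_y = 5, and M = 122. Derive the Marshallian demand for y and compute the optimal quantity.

y* = 22.8589

MRS = MU_x/MU_y = (1/5)·(y/x)^(2/3). Set equal to p_x/p_y.
Solve for the ratio: y/x = [5·p_x/p_y]^(1.5).
Substitute y = (y/x)·x into the budget: x* = M/(p_x + p_y·(y/x)).
Numerically y/x = 26.105019, so x* = 122/(8.8 + 5·26.105019) = 0.8756 and y* = 26.105019·0.8756 = 22.8589.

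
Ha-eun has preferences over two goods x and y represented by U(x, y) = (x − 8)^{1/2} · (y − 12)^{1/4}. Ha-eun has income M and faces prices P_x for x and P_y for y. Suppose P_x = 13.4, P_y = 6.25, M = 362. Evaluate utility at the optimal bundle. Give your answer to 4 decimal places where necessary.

MRS = 2·(y−12)/(x−8). Tangency with P_x/P_y gives y−12 = (1/2)·(P_x/P_y)·(x−8).
After buying the subsistence bundle (8, 12), a share 2/3 of the remaining income goes to x: x* = 8 + 2/3·(M − 8P_x − 12P_y)/P_x.
Discretionary income = 362 − 8·13.4 − 12·6.25 = 179.8; x* = 8 + 2/3·179.8/13.4 = 16.9453; y* = 12 + 1/3·179.8/6.25 = 21.5893.
Utility at the optimum: U(16.9453, 21.5893) = 5.2631.

V = 5.2631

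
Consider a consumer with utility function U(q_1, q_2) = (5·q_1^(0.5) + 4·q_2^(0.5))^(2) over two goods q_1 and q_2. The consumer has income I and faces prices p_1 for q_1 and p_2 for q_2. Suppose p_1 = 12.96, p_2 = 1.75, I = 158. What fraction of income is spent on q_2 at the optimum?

Numerically q_2/q_1 = 35.100547, so q_1* = 158/(12.96 + 1.75·35.100547) = 2.1241 and q_2* = 35.100547·2.1241 = 74.5556.
Expenditure on q_2: 1.75·74.5556 = 130.4722; share = 0.8258.

share on q_2 = 0.8258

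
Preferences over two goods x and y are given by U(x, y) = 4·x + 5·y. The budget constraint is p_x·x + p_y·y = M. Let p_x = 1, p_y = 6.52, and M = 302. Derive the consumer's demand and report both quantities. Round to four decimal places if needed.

x* = 302, y* = 0

Perfect substitutes: compare marginal utility per dollar. 4/p_x vs 5/p_y → 4 vs 0.7669.
x gives more utility per dollar, so spend all income on x: x* = M/p_x, y* = 0.
Numerically: x* = 302, y* = 0.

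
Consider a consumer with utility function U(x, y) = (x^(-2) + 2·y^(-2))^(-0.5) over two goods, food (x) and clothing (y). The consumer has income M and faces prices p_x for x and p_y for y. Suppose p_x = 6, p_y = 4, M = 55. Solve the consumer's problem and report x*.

MU_x ∝ x^(-3), MU_y ∝ 2·y^(-3), so MRS = (1/2)·(y/x)^(3) = p_x/p_y.
Hence y/x = (2·p_x/p_y)^(1/(3)), i.e. raised to the 1/3 power.
With the ratio pinned down, the budget gives x* = M/(p_x + p_y·(y/x)) and y* = (y/x)·x*.
Numerically y/x = 1.44225, so x* = 55/(6 + 4·1.44225) = 4.6733.

x* = 4.6733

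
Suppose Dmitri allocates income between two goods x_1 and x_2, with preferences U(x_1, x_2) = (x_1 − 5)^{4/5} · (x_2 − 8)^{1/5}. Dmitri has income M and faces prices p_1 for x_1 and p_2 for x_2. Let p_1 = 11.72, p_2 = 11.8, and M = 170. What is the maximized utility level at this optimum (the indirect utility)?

V = 0.8782

Let x_1' = x_1−5, x_2' = x_2−8. MRS = 4·x_2'/x_1' = p_1/p_2.
After buying the subsistence bundle (5, 8), a share 0.8 of the remaining income goes to x_1: x_1* = 5 + 0.8·(M − 5p_1 − 8p_2)/p_1.
Discretionary income = 170 − 5·11.72 − 8·11.8 = 17; x_1* = 5 + 0.8·17/11.72 = 6.1604; x_2* = 8 + 0.2·17/11.8 = 8.2881.
Utility at the optimum: U(6.1604, 8.2881) = 0.8782.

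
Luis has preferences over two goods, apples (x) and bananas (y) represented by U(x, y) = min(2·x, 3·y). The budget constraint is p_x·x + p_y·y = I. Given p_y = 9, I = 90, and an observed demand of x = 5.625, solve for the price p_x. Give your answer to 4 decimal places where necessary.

p_x = 10

Leontief preferences: the optimum is at the kink where x/3 = y/2, i.e. y = (2/3)·x.
Budget: p_x·x + p_y·(2/3)·x = I, so (3·p_x + 2·p_y)·x = 3·I.
Demand: x*(p_x,p_y,I) = 3·I/(3·p_x + 2·p_y), y* = 2·I/(3·p_x + 2·p_y).
Set x* = 5.625 in the demand function and solve for p_x: p_x = 10.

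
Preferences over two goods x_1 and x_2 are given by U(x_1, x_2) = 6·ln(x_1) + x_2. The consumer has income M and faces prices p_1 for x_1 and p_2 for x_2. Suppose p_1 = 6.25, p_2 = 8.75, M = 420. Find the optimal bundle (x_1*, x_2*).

x_1* = 8.4, x_2* = 42

So x_1*(p_1,p_2) = 6·p_2/p_1, independent of income; and x_2* = (M − 6·p_2)/p_2.
At the given prices: x_1* = 6·8.75/6.25 = 8.4, and x_2* = 42.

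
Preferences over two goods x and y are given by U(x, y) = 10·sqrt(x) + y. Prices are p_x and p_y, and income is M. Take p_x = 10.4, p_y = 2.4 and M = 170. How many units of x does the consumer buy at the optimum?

Solve: √x = 5·p_y/p_x, so x*(p_x,p_y) = (5·p_y/p_x)², and y* = (M − p_x·x*)/p_y.
Plugging in: x* = (5·2.4/10.4)² = 1.3314.

x* = 1.3314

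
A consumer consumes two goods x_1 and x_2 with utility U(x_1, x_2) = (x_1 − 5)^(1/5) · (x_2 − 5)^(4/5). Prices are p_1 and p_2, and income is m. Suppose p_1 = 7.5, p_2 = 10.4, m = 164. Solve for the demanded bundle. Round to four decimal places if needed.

Let x_1' = x_1−5, x_2' = x_2−5. MRS = (1/4)·x_2'/x_1' = p_1/p_2.
Substituting into the budget: x_1* = 5 + 0.2·(m − 5·p_1 − 5·p_2)/p_1, and x_2* = 5 + 0.8·(…)/p_2.
Discretionary income = 164 − 5·7.5 − 5·10.4 = 74.5; x_1* = 5 + 0.2·74.5/7.5 = 6.9867; x_2* = 5 + 0.8·74.5/10.4 = 10.7308.

x_1* = 6.9867, x_2* = 10.7308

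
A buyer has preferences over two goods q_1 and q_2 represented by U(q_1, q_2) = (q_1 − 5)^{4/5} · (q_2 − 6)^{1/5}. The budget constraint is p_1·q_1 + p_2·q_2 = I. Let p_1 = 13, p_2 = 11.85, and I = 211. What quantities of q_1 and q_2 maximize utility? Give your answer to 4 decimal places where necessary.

q_1* = 9.6092, q_2* = 7.2641

After buying the subsistence bundle (5, 6), a share 0.8 of the remaining income goes to q_1: q_1* = 5 + 0.8·(I − 5p_1 − 6p_2)/p_1.
Discretionary income = 211 − 5·13 − 6·11.85 = 74.9; q_1* = 5 + 0.8·74.9/13 = 9.6092; q_2* = 6 + 0.2·74.9/11.85 = 7.2641.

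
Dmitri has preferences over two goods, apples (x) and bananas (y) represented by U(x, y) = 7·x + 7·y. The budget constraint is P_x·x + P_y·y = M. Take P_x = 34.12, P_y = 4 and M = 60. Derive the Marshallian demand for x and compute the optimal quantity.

x* = 0

y gives more utility per dollar, so spend all income on y: y* = M/P_y, x* = 0.
Numerically: x* = 0, y* = 15.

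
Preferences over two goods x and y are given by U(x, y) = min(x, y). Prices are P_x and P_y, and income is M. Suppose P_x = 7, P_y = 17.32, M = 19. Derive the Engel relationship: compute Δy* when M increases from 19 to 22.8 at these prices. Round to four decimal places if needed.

Leontief preferences: the optimum is at the kink where x/1 = y/1, i.e. y = x.
Budget: P_x·x + P_y·x = M, so (P_x + P_y)·x = M.
Demand: x*(P_x,P_y,M) = M/(P_x + P_y), y* = M/(P_x + P_y).
Here 7 + 17.32 = 24.32, giving y* = 0.7812.
At M' = 22.8: y* = 0.9375. Change: 0.9375 − 0.7812 = 0.1562.

Δy* = 0.1562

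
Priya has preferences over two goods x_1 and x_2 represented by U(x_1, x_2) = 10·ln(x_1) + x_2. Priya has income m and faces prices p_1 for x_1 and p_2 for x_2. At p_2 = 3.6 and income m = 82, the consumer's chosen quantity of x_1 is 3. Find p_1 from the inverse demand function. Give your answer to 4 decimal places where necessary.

MU_x_1 = 10/x_1, MU_x_2 = 1. Tangency: 10/x_1 = p_1/p_2.
So x_1*(p_1,p_2) = 10·p_2/p_1, independent of income; and x_2* = (m − 10·p_2)/p_2.
Set x_1* = 3 in the demand function and solve for p_1: p_1 = 12.

p_1 = 12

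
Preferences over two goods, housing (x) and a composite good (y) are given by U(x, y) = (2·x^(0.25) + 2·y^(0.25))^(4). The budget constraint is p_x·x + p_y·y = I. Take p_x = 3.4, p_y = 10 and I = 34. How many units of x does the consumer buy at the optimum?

From the CES first-order condition, (y/x)^(0.75) = p_x/p_y.
Solve for the ratio: y/x = [p_x/p_y]^(4/3).
Substitute y = (y/x)·x into the budget: x* = I/(p_x + p_y·(y/x)).
Numerically y/x = 0.237304, so x* = 34/(3.4 + 10·0.237304) = 5.8894.

x* = 5.8894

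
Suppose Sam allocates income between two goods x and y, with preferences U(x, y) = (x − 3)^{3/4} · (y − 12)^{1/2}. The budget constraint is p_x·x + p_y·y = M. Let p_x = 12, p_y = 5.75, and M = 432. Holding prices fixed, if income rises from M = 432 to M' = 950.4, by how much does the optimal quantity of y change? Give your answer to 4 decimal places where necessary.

Δy* = 36.0626

This is Cobb-Douglas in (x−3, y−12): tangency gives 0.75·p_y·(y−12) = 0.5·p_x·(x−3).
Substituting into the budget: x* = 3 + 0.6·(M − 3·p_x − 12·p_y)/p_x, and y* = 12 + 0.4·(…)/p_y.
Discretionary income = 432 − 3·12 − 12·5.75 = 327; y* = 12 + 0.4·327/5.75 = 34.7478.
At M' = 950.4: y* = 70.8104. Change: 70.8104 − 34.7478 = 36.0626.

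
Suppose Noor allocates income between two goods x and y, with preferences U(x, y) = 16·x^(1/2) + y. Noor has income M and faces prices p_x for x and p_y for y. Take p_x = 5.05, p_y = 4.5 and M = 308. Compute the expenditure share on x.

share on x = 0.8332

Set MRS = p_x/p_y: 8·x^(−1/2) = p_x/p_y.
Thus x* = (8·p_y/p_x)² — independent of M — with the rest of income spent on y.
Plugging in: x* = (8·4.5/5.05)² = 50.8185, y* = 11.4147.
Expenditure on x: 5.05·50.8185 = 256.6337; share = 0.8332.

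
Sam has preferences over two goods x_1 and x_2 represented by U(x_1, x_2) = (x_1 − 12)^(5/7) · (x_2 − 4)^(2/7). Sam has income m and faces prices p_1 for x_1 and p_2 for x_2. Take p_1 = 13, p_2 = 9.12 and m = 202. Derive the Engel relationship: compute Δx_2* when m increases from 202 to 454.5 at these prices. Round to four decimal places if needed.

Δx_2* = 7.9104

Let x_1' = x_1−12, x_2' = x_2−4. MRS = (5/2)·x_2'/x_1' = p_1/p_2.
Substituting into the budget: x_1* = 12 + 5/7·(m − 12·p_1 − 4·p_2)/p_1, and x_2* = 4 + 2/7·(…)/p_2.
Discretionary income = 202 − 12·13 − 4·9.12 = 9.52; x_2* = 4 + 2/7·9.52/9.12 = 4.2982.
At m' = 454.5: x_2* = 12.2086. Change: 12.2086 − 4.2982 = 7.9104.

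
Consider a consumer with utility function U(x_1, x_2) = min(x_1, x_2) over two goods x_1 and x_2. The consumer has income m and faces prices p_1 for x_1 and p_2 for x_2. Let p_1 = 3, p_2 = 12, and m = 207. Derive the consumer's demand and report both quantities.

With perfect complements, no substitution: consume in ratio x_1:x_2 = 1:1.
Budget: p_1·x_1 + p_2·x_1 = m, so (p_1 + p_2)·x_1 = m.
Demand: x_1*(p_1,p_2,m) = m/(p_1 + p_2), x_2* = m/(p_1 + p_2).
Here 3 + 12 = 15, giving x_1* = 13.8 and x_2* = 13.8.

x_1* = 13.8, x_2* = 13.8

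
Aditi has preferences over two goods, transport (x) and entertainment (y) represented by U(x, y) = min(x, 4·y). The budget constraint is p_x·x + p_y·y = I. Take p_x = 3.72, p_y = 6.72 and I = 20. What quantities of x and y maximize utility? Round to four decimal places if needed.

Demand: x*(p_x,p_y,I) = 4·I/(4·p_x + p_y), y* = I/(4·p_x + p_y).
Here 4·3.72 + 6.72 = 21.6, giving x* = 3.7037 and y* = 0.9259.

x* = 3.7037, y* = 0.9259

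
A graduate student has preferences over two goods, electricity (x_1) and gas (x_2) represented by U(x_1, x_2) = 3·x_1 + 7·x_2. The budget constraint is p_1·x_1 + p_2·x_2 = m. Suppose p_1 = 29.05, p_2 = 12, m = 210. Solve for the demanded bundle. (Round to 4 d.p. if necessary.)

Linear utility — the consumer picks whichever good has higher MU/price: 3/29.05 = 0.1033 vs 7/12 = 0.5833.
x_2 gives more utility per dollar, so spend all income on x_2: x_2* = m/p_2, x_1* = 0.
Numerically: x_1* = 0, x_2* = 17.5.

x_1* = 0, x_2* = 17.5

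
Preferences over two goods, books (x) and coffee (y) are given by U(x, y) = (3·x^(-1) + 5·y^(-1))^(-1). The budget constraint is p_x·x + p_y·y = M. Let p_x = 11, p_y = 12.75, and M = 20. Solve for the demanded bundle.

x* = 0.7608, y* = 0.9123

From the CES first-order condition, (3/5)·(y/x)^(2) = p_x/p_y.
Hence y/x = ((5/3)·p_x/p_y)^(1/(2)), i.e. raised to the 0.5 power.
With the ratio pinned down, the budget gives x* = M/(p_x + p_y·(y/x)) and y* = (y/x)·x*.
Numerically y/x = 1.199128, so x* = 20/(11 + 12.75·1.199128) = 0.7608 and y* = 1.199128·0.7608 = 0.9123.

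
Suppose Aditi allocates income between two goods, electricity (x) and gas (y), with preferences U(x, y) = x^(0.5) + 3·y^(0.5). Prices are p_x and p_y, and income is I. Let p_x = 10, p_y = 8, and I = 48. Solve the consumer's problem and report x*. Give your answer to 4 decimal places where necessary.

MRS = MU_x/MU_y = (1/3)·(y/x)^(0.5). Set equal to p_x/p_y.
Solve for the ratio: y/x = [3·p_x/p_y]^(2).
With the ratio pinned down, the budget gives x* = I/(p_x + p_y·(y/x)) and y* = (y/x)·x*.
Numerically y/x = 14.0625, so x* = 48/(10 + 8·14.0625) = 0.3918.

x* = 0.3918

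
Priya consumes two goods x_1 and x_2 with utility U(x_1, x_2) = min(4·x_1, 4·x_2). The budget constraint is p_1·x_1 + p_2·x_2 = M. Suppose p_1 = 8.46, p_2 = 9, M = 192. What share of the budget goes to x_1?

share on x_1 = 0.4845

With perfect complements, no substitution: consume in ratio x_1:x_2 = 4:4.
Budget: p_1·x_1 + p_2·x_1 = M, so (4·p_1 + 4·p_2)·x_1 = 4·M.
Demand: x_1*(p_1,p_2,M) = 4·M/(4·p_1 + 4·p_2), x_2* = 4·M/(4·p_1 + 4·p_2).
Here 4·8.46 + 4·9 = 69.84, giving x_1* = 10.9966 and x_2* = 10.9966.
Expenditure on x_1: 8.46·10.9966 = 93.0309; share = 0.4845.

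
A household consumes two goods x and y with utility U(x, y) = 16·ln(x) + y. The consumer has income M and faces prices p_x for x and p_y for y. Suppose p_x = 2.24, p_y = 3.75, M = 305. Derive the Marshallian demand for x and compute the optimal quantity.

Set MRS = p_x/p_y: (16/x)/1 = p_x/p_y.
So x*(p_x,p_y) = 16·p_y/p_x, independent of income; and y* = (M − 16·p_y)/p_y.
At the given prices: x* = 16·3.75/2.24 = 26.7857.

x* = 26.7857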